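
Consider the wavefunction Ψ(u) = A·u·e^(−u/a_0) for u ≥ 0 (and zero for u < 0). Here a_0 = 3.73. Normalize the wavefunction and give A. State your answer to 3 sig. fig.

We need A² ∫|f|² du = 1, taking the integral from 0 to ∞.
Using ∫₀^∞ uⁿ e^(−αu) du = n!/αⁿ⁺¹, ∫|Ψ|² du = A²·(a_0^3/4).
Hence A² = 1/[a_0^3/4].
Plugging in a_0 = 3.73 yields A = 0.2776.

A ≈ 0.278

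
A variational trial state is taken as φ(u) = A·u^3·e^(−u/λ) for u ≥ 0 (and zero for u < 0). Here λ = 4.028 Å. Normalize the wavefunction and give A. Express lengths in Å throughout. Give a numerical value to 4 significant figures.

We need A² ∫|f|² du = 1, taking the integral from 0 to ∞.
With φ = A·u^3·e^(−u/λ), the integral evaluates to A²·[45·λ^7/8].
Plugging in λ = 4.028 yields A = 0.0032146.

A ≈ 0.003215 Å^(-7/2)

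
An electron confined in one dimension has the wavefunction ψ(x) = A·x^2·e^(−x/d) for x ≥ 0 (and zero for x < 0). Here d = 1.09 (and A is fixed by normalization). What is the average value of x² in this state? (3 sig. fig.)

⟨x²⟩ = ∫ x^2 |ψ|² dx over the full domain.
Using ∫₀^∞ xⁿ e^(−αx) dx = n!/αⁿ⁺¹, evaluating both integrals, ⟨x²⟩ = 15·d^2/2.
Putting d = 1.09 gives 8.911.

⟨x^2⟩ ≈ 8.91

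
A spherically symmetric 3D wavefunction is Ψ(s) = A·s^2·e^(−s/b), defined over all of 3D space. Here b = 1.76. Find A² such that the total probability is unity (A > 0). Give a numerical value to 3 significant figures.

Normalization requires ∫|Ψ|² 4πs² ds = 1, integrated from 0 to ∞.
(Spherical symmetry: dV = 4πs² ds.)
Using ∫₀^∞ sⁿ e^(−αs) ds = n!/αⁿ⁺¹, with Ψ = A·s^2·e^(−s/b), the integral evaluates to A²·[45·π·b^7/2].
So A² = (45·π·b^7/2)^(−1).
Plugging in b = 1.76 yields A = 0.01645.

A^2 ≈ 0.000270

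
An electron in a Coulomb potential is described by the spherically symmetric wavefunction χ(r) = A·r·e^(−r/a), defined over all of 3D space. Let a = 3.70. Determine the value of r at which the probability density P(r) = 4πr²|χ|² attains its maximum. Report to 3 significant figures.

The maximum of P(r) = 4πr²|χ|² occurs where its derivative vanishes.
This gives r = 2·a.
With a = 3.70, the most probable radial distance is 7.400.

r ≈ 7.40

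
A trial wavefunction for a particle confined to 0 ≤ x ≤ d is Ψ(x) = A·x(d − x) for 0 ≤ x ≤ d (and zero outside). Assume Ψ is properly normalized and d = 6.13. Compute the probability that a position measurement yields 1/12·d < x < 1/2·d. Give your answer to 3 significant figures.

P = ∫_{1/12·d}^{1/2·d} |Ψ(x)|² dx.
Since A² = 1/(d^5/30), this is the region integral divided by the full normalization integral.
Let u = x/d; then A² and the length scale cancel, so P = ∫_{1/12}^{1/2} u^2·(1 - u)^2 du ÷ ∫_{0}^{1} u^2·(1 - u)^2 du.
With ∫ u^2·(1 - u)^2 du = u^3·(6·u^2 - 15·u + 10)/30 + C, the region integral is ≈ 0.016497 and the full one is 1/30.
The result is P = 0.4949.

P ≈ 0.495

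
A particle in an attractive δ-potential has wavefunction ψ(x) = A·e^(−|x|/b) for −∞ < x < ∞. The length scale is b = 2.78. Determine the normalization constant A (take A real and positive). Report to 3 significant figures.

A ≈ 0.600

We need A² ∫|f|² dx = 1, taking the integral from −∞ to ∞.
Carrying out the integral gives A² · b.
So A² = (b)^(−1).
Plugging in b = 2.78 yields A = 0.5998.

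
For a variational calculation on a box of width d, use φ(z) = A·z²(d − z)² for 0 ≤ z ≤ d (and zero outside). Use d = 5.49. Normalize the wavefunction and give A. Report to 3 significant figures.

A ≈ 0.0118

Normalization requires ∫|φ|² dz = 1, integrated from 0 to d.
Expanding the polynomial and integrating term by term, with φ = A·z²(d − z)², the integral evaluates to A²·[d^9/630].
Setting this equal to 1 gives A² = 1/(d^9/630).
Substituting d = 5.49 gives A² = 0.0001391, so A = 0.01179.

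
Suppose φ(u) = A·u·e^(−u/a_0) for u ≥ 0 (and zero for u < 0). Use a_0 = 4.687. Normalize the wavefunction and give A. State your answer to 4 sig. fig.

Require ∫ |φ|² du = 1 over the whole domain.
With φ = A·u·e^(−u/a_0), the integral evaluates to A²·[a_0^3/4].
Setting this equal to 1 gives A² = 1/(a_0^3/4).
Plugging in a_0 = 4.687 yields A = 0.19710.

A ≈ 0.1971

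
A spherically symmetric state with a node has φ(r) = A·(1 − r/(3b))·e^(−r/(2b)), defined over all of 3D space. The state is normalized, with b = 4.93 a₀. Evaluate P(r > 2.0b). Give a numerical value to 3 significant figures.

With dV = 4πr²dr, the probability is ∫|φ|² dV over r > 2.0b.
A² is fixed by ∫₀^∞ 4πr²|φ|² dr = 1, i.e. A² = (8·π·b^3/3)^(−1).
In terms of u = r/b (A², 4π and the length scale all cancel between numerator and denominator), P = [∫_{2.0}^{∞} u^2·(1 - u/3)^2·e^(-u) du] / [∫_{0}^{∞} u^2·(1 - u/3)^2·e^(-u) du].
With ∫ u^2·(1 - u/3)^2·e^(-u) du = (-u^4 + 2·u^3 - 3·u^2 - 6·u - 6)·e^(-u)/9 + C, the region integral is 10·e^(-2)/3 and the full one is 2/3.
The region integral divided by the full integral gives P = 0.6767.

P ≈ 0.677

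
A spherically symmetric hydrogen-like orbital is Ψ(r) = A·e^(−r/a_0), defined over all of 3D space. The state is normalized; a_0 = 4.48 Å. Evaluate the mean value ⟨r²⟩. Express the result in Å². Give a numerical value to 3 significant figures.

The expectation value is the |Ψ|²-weighted average of r^2: ∫ r^2|Ψ|² 4πr² dr.
Since the A² factors cancel between numerator and denominator, ⟨r²⟩ = 3·a_0^2.
Putting a_0 = 4.48 gives 60.21.

⟨r^2⟩ ≈ 60.2 Å^2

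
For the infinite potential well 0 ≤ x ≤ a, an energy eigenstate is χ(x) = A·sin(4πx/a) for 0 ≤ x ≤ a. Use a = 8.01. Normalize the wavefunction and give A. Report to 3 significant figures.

Require ∫ |χ|² dx = 1 over the whole domain.
With χ = A·sin(4πx/a), the integral evaluates to A²·[a/2].
Hence A² = 1/[a/2].
Plugging in a = 8.01 yields A = 0.4997.

A ≈ 0.500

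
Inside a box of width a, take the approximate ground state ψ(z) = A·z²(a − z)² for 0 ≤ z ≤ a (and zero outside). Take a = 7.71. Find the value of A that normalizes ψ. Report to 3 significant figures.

A ≈ 0.00256

Normalization requires ∫|ψ|² dz = 1, integrated from 0 to a.
Expanding the polynomial and integrating term by term, the integral (without the A² prefactor) comes out to a^9/630.
With a = 7.71: A² = 0.000006544 and A = 0.002558.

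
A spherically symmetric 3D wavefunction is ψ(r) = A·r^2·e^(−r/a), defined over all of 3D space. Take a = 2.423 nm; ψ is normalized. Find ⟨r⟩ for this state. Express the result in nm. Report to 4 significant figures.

⟨r⟩ = ∫ r |ψ|² 4πr² dr over the full domain.
Since the A² factors cancel between numerator and denominator, ⟨r⟩ = 7·a/2.
Putting a = 2.423 gives 8.4805.

⟨r⟩ ≈ 8.481 nm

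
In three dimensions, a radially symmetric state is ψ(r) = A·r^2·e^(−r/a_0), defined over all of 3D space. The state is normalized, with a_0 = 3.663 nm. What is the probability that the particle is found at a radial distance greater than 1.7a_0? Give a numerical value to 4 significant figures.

With dV = 4πr²dr, the probability is ∫|ψ|² dV over r > 1.7a_0.
The full normalization integral is A²·[45·π·a_0^7/2] = 1, fixing A².
Let u = r/a_0; then A², 4π and the length scale all cancel, so P = ∫_{1.7}^{∞} u^6·e^(-2·u) du ÷ ∫_{0}^{∞} u^6·e^(-2·u) du.
An antiderivative of u^6·e^(-2·u) is -(4·u^6 + 12·u^5 + 30·u^4 + 60·u^3 + 90·u^2 + 90·u + 45)·e^(-2·u)/8; evaluating from 1.7 to ∞ gives ≈ 5.29958, while the full integral is 45/8.
Taking the ratio yields P = 0.94215.

P ≈ 0.9421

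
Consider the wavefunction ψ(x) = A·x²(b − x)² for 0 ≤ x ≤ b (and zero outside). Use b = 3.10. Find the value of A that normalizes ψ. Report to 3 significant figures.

We need A² ∫|f|² dx = 1, taking the integral from 0 to b.
Carrying out the integral gives A² · b^9/630.
Setting this equal to 1 gives A² = 1/(b^9/630).
With b = 3.10: A² = 0.02383 and A = 0.1544.

A ≈ 0.154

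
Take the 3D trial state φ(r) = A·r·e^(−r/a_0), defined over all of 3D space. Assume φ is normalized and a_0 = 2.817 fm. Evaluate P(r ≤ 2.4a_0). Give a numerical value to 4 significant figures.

With dV = 4πr²dr, the probability is ∫|φ|² dV over r ≤ 2.4a_0.
Normalization gives A² = 1/(3·π·a_0^5).
In terms of u = r/a_0 (A², 4π and the length scale all cancel between numerator and denominator), P = [∫_{0}^{2.4} u^4·e^(-2·u) du] / [∫_{0}^{∞} u^4·e^(-2·u) du].
Using ∫ u^4·e^(-2·u) du = -(u^4/2 + u^3 + 3·u^2/2 + 3·u/2 + 3/4)·e^(-2·u), the numerator is ≈ 0.392806 and the denominator is 3/4.
This evaluates to P = 0.52374.

P ≈ 0.5237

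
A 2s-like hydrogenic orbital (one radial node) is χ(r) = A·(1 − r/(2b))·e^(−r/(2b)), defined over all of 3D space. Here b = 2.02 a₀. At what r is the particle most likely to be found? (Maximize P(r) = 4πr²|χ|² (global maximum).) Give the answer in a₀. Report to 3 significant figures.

Differentiate P(r) = 4πr²|χ|² with respect to r and set to zero.
Solving yields r = b·(√(5) + 3).
With b = 2.02, the most probable radial distance is 10.58 a₀.

r ≈ 10.6 a₀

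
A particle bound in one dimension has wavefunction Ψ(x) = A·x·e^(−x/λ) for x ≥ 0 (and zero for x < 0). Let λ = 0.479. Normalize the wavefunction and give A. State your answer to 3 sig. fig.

We need A² ∫|f|² dx = 1, taking the integral from 0 to ∞.
∫|Ψ|² dx = A²·(λ^3/4).
Setting this equal to 1 gives A² = 1/(λ^3/4).
Plugging in λ = 0.479 yields A = 6.033.

A ≈ 6.03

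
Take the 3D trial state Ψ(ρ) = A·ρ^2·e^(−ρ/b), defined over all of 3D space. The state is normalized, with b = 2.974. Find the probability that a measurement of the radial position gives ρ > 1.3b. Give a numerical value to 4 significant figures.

P ≈ 0.9828

P = ∫ |Ψ|² 4πρ² dρ over ρ > 1.3b.
A² is fixed by ∫₀^∞ 4πρ²|Ψ|² dρ = 1, i.e. A² = (45·π·b^7/2)^(−1).
Let u = ρ/b; then A², 4π and the length scale all cancel, so P = ∫_{1.3}^{∞} u^6·e^(-2·u) du ÷ ∫_{0}^{∞} u^6·e^(-2·u) du.
Using ∫ u^6·e^(-2·u) du = -(4·u^6 + 12·u^5 + 30·u^4 + 60·u^3 + 90·u^2 + 90·u + 45)·e^(-2·u)/8, the numerator is ≈ 5.52842 and the denominator is 45/8.
Taking the ratio yields P = 0.98283.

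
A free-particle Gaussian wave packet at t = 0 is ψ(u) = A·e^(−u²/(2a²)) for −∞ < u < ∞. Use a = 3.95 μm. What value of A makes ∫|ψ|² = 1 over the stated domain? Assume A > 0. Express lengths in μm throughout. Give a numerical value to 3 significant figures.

A ≈ 0.378 μm^(-1/2)

Normalization requires ∫|ψ|² du = 1, integrated from −∞ to ∞.
With ∫_{−∞}^{∞} u^(2m) e^(−αu²) du = (2m−1)!!·√π / (2^m α^(m+1/2)), the integral (without the A² prefactor) comes out to √(π)·a.
So A² = (√(π)·a)^(−1).
Substituting a = 3.95 gives A² = 0.1428, so A = 0.3779.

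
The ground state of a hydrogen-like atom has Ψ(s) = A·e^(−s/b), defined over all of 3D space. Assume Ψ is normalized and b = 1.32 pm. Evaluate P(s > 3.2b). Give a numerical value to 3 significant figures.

P ≈ 0.0463

Integrate the radial probability density 4πs²|Ψ|² over s > 3.2b.
A² is fixed by ∫₀^∞ 4πs²|Ψ|² ds = 1, i.e. A² = (π·b^3)^(−1).
Substituting u = s/b, A², 4π and the length scale all cancel in the ratio: P = ∫_{3.2}^{∞} u^2·e^(-2·u) du / ∫_{0}^{∞} u^2·e^(-2·u) du.
An antiderivative of u^2·e^(-2·u) is -(2·u^2 + 2·u + 1)·e^(-2·u)/4; evaluating from 3.2 to ∞ gives 697·e^(-32/5)/100, while the full integral is 1/4.
This evaluates to P = 0.04632.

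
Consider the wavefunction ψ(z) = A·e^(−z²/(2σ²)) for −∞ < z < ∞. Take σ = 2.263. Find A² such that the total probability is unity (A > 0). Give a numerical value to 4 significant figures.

A^2 ≈ 0.2493

We need A² ∫|f|² dz = 1, taking the integral from −∞ to ∞.
With ψ = A·e^(−z²/(2σ²)), the integral evaluates to A²·[√(π)·σ].
Hence A² = 1/[√(π)·σ].
With σ = 2.263: A² = 0.24931 and A = 0.49931.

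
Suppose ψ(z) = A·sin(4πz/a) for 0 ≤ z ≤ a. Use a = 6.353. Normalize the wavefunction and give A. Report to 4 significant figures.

A ≈ 0.5611

We need A² ∫|f|² dz = 1, taking the integral from 0 to a.
∫|ψ|² dz = A²·(a/2).
So A² = (a/2)^(−1).
Plugging in a = 6.353 yields A = 0.56108.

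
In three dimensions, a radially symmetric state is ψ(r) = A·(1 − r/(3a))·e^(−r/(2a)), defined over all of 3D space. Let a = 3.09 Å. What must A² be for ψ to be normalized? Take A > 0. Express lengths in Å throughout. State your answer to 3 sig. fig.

A^2 ≈ 0.00405 Å^(-3)

Normalization requires ∫|ψ|² 4πr² dr = 1, integrated from 0 to ∞.
The angular integral contributes 4π, leaving ∫₀^∞ r²|ψ|² dr.
Carrying out the integral gives A² · 8·π·a^3/3.
Setting this equal to 1 gives A² = 1/(8·π·a^3/3).
With a = 3.09: A² = 0.004046 and A = 0.06361.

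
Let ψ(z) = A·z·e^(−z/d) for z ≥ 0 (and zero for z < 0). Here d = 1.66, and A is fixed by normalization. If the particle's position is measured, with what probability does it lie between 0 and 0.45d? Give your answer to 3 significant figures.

P ≈ 0.0629

The probability is P = ∫ |ψ|² dz over [0, 0.45d].
The normalization integral ∫|ψ|²dz over the whole domain equals d^3/4·A², and A² cancels in the ratio.
Substituting u = z/d, A² and the length scale cancel in the ratio: P = ∫_{0}^{0.45} u^2·e^(-2·u) du / ∫_{0}^{∞} u^2·e^(-2·u) du.
Using ∫ u^2·e^(-2·u) du = -(2·u^2 + 2·u + 1)·e^(-2·u)/4, the numerator is 1/4 - 461·e^(-9/10)/800 and the denominator is 1/4.
This works out to P = 0.06286.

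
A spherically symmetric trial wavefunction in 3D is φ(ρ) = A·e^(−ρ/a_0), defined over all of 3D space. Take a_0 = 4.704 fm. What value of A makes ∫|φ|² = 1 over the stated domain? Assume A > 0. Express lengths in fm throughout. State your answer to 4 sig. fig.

We need A² ∫|f|² 4πρ² dρ = 1, taking the integral from 0 to ∞.
(Spherical symmetry: dV = 4πρ² dρ.)
Recall ∫₀^∞ ρ^m e^(−ρ/β) dρ = m!·β^(m+1), ∫|φ|² 4πρ² dρ = A²·(π·a_0^3).
Hence A² = 1/[π·a_0^3].
Substituting a_0 = 4.704 gives A² = 0.0030581, so A = 0.055300.

A ≈ 0.05530 fm^(-3/2)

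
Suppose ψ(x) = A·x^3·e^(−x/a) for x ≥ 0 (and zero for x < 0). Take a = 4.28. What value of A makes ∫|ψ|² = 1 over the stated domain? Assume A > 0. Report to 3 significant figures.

A ≈ 0.00260

Require ∫ |ψ|² dx = 1 over the whole domain.
Using ∫₀^∞ xⁿ e^(−αx) dx = n!/αⁿ⁺¹, with ψ = A·x^3·e^(−x/a), the integral evaluates to A²·[45·a^7/8].
Hence A² = 1/[45·a^7/8].
Plugging in a = 4.28 yields A = 0.002599.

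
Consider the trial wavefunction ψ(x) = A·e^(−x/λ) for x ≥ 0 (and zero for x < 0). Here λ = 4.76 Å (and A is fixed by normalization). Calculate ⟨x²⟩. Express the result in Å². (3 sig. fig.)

⟨x^2⟩ ≈ 11.3 Å^2

By definition ⟨x²⟩ = ∫ x^2 |ψ(x)|² dx.
Evaluating both integrals, ⟨x²⟩ = λ^2/2.
With λ = 4.76, ⟨x^2⟩ = 11.33.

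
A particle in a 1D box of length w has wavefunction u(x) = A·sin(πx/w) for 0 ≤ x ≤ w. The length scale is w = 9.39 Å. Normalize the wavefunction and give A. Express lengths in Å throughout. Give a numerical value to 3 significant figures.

We need A² ∫|f|² dx = 1, taking the integral from 0 to w.
∫|u|² dx = A²·(w/2).
So A² = (w/2)^(−1).
Plugging in w = 9.39 yields A = 0.4615.

A ≈ 0.462 Å^(-1/2)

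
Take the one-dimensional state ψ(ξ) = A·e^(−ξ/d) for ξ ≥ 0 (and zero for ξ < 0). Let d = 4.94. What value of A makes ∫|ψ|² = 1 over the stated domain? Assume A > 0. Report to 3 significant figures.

The normalization condition is ∫|ψ|² dξ = 1 from 0 to ∞.
The integral (without the A² prefactor) comes out to d/2.
With d = 4.94: A² = 0.4049 and A = 0.6363.

A ≈ 0.636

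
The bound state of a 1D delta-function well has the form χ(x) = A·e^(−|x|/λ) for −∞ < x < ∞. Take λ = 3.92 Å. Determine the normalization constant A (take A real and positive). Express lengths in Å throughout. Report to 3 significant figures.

A ≈ 0.505 Å^(-1/2)

We need A² ∫|f|² dx = 1, taking the integral from −∞ to ∞.
Recall ∫₀^∞ x^m e^(−x/β) dx = m!·β^(m+1), ∫|χ|² dx = A²·(λ).
Plugging in λ = 3.92 yields A = 0.5051.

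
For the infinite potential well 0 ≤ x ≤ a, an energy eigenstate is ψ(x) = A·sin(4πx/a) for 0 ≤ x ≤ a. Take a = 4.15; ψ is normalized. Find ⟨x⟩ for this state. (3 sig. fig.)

⟨x⟩ ≈ 2.08

By definition ⟨x⟩ = ∫ x |ψ(x)|² dx.
With ∫₀^a sin²(nπx/a) dx = a/2, since the A² factors cancel between numerator and denominator, ⟨x⟩ = a/2.
With a = 4.15, ⟨x⟩ = 2.075.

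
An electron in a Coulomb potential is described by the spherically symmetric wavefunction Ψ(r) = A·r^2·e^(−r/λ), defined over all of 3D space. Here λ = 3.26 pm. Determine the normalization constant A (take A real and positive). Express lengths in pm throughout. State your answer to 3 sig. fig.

We need A² ∫|f|² 4πr² dr = 1, taking the integral from 0 to ∞.
In 3D with spherical symmetry the volume element is 4πr² dr.
Using ∫₀^∞ rⁿ e^(−αr) dr = n!/αⁿ⁺¹, with Ψ = A·r^2·e^(−r/λ), the integral evaluates to A²·[45·π·λ^7/2].
Setting this equal to 1 gives A² = 1/(45·π·λ^7/2).
Substituting λ = 3.26 gives A² = 0.000003615, so A = 0.001901.

A ≈ 0.00190 pm^(-7/2)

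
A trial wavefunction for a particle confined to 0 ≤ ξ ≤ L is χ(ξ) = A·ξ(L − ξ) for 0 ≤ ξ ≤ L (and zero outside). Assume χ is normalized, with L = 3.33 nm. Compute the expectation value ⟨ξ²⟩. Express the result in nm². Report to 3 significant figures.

⟨ξ²⟩ = ∫ ξ^2 |χ|² dξ over the full domain.
Evaluating both integrals, ⟨ξ²⟩ = 2·L^2/7.
With L = 3.33, ⟨ξ^2⟩ = 3.168.

⟨ξ^2⟩ ≈ 3.17 nm^2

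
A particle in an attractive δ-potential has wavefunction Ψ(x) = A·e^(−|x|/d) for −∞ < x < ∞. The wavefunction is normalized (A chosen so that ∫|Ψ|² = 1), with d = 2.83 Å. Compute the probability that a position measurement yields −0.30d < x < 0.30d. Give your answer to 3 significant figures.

P ≈ 0.451

|Ψ|² is the probability density, so P = ∫_{−0.30d}^{0.30d} |Ψ|² dx.
Since A² = 1/(d), this is the region integral divided by the full normalization integral.
By symmetry take twice the x ≥ 0 contribution in numerator and denominator; the 2's cancel. In terms of u = x/d (A² and the length scale cancel between numerator and denominator), P = [∫_{0}^{0.30} e^(-2·u) du] / [∫_{0}^{∞} e^(-2·u) du].
An antiderivative of e^(-2·u) is -e^(-2·u)/2; evaluating from 0 to 0.30 gives 1/2 - e^(-3/5)/2, while the full integral is 1/2.
This works out to P = 0.4512.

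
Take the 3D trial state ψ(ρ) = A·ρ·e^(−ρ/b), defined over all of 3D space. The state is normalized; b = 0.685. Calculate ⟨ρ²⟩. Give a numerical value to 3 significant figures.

⟨ρ^2⟩ ≈ 3.52

The expectation value is the |ψ|²-weighted average of ρ^2: ∫ ρ^2|ψ|² 4πρ² dρ.
Using ∫₀^∞ ρⁿ e^(−αρ) dρ = n!/αⁿ⁺¹, the ratio of the moment integral to the normalization integral gives ⟨ρ²⟩ = 15·b^2/2.
With b = 0.685, ⟨ρ^2⟩ = 3.519.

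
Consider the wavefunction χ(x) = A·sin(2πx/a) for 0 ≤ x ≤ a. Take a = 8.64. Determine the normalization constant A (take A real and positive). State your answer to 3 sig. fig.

A ≈ 0.481

We need A² ∫|f|² dx = 1, taking the integral from 0 to a.
With ∫₀^a sin²(nπx/a) dx = a/2, carrying out the integral gives A² · a/2.
So A² = (a/2)^(−1).
Substituting a = 8.64 gives A² = 0.2315, so A = 0.4811.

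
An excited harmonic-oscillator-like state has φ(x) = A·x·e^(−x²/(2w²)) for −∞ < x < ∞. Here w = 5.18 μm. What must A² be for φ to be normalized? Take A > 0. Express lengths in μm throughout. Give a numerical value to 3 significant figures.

The normalization condition is ∫|φ|² dx = 1 from −∞ to ∞.
Using the Gaussian integral ∫_{−∞}^{∞} e^(−αx²) dx = √(π/α), with φ = A·x·e^(−x²/(2w²)), the integral evaluates to A²·[√(π)·w^3/2].
So A² = (√(π)·w^3/2)^(−1).
Substituting w = 5.18 gives A² = 0.008118, so A = 0.09010.

A^2 ≈ 0.00812 μm^(-3)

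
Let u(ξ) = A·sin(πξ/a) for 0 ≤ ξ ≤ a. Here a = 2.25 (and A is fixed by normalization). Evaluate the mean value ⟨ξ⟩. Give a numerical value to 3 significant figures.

⟨ξ⟩ = ∫ ξ |u|² dξ over the full domain.
With ∫₀^a sin²(nπξ/a) dξ = a/2, evaluating both integrals, ⟨ξ⟩ = a/2.
Putting a = 2.25 gives 1.125.

⟨ξ⟩ ≈ 1.13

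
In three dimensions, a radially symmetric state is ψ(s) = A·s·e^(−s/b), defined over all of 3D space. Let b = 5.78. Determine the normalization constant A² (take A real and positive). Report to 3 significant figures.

Normalization requires ∫|ψ|² 4πs² ds = 1, integrated from 0 to ∞.
With ψ = A·s·e^(−s/b), the integral evaluates to A²·[3·π·b^5].
Plugging in b = 5.78 yields A = 0.004056.

A^2 ≈ 0.0000164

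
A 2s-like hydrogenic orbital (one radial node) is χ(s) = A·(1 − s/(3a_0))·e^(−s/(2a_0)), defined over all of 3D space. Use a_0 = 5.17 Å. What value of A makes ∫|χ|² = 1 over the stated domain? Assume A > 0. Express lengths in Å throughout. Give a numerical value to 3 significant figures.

A ≈ 0.0294 Å^(-3/2)

The normalization condition is ∫|χ|² 4πs² ds = 1 from 0 to ∞.
(Spherical symmetry: dV = 4πs² ds.)
The integral (without the A² prefactor) comes out to 8·π·a_0^3/3.
So A² = (8·π·a_0^3/3)^(−1).
Plugging in a_0 = 5.17 yields A = 0.02939.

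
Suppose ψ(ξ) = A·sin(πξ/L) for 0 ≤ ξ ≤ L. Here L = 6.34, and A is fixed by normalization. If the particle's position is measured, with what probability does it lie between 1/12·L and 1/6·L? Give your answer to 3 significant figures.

P ≈ 0.0251

P = ∫_{1/12·L}^{1/6·L} |ψ(ξ)|² dξ.
Since A² = 1/(L/2), this is the region integral divided by the full normalization integral.
Substituting u = ξ/L, A² and the length scale cancel in the ratio: P = ∫_{1/12}^{1/6} sin(π·u)^2 du / ∫_{0}^{1} sin(π·u)^2 du.
With ∫ sin(π·u)^2 du = u/2 - sin(2·π·u)/(4·π) + C, the region integral is -√(3)/(8·π) + 1/(8·π) + 1/24 and the full one is 1/2.
This works out to P = (-3·√(3) + 3 + π)/(12·π).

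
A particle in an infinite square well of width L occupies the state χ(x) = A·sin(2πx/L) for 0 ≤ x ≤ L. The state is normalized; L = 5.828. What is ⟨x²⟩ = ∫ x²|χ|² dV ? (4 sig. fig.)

⟨x^2⟩ ≈ 10.89

⟨x²⟩ = ∫ x^2 |χ|² dx over the full domain.
Using sin²θ = (1 − cos 2θ)/2, since the A² factors cancel between numerator and denominator, ⟨x²⟩ = -L^2/(8·π^2) + L^2/3.
Putting L = 5.828 gives 10.892.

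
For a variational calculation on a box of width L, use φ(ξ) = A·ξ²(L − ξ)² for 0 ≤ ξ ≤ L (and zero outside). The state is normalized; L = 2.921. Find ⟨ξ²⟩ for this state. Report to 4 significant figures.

⟨ξ^2⟩ ≈ 2.327

By definition ⟨ξ²⟩ = ∫ ξ^2 |φ(ξ)|² dξ.
Expanding the polynomial and integrating term by term, the ratio of the moment integral to the normalization integral gives ⟨ξ²⟩ = 3·L^2/11.
With L = 2.921, ⟨ξ^2⟩ = 2.3270.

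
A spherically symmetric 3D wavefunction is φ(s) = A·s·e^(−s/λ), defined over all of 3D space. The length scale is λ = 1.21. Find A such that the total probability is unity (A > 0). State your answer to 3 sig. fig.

A ≈ 0.202

Normalization requires ∫|φ|² 4πs² ds = 1, integrated from 0 to ∞.
With φ = A·s·e^(−s/λ), the integral evaluates to A²·[3·π·λ^5].
Setting this equal to 1 gives A² = 1/(3·π·λ^5).
Substituting λ = 1.21 gives A² = 0.04091, so A = 0.2023.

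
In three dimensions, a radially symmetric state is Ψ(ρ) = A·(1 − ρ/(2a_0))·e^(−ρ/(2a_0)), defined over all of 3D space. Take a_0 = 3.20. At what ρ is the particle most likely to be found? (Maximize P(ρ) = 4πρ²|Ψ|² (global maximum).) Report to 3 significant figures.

The maximum of P(ρ) = 4πρ²|Ψ|² occurs where its derivative vanishes.
Solving yields ρ = a_0·(√(5) + 3).
With a_0 = 3.20, the most probable radial distance is 16.76.

ρ ≈ 16.8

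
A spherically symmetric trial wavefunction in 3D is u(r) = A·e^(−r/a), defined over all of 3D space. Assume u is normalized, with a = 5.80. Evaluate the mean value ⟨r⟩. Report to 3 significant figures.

The expectation value is the |u|²-weighted average of r: ∫ r|u|² 4πr² dr.
The ratio of the moment integral to the normalization integral gives ⟨r⟩ = 3·a/2.
With a = 5.80, ⟨r⟩ = 8.700.

⟨r⟩ ≈ 8.70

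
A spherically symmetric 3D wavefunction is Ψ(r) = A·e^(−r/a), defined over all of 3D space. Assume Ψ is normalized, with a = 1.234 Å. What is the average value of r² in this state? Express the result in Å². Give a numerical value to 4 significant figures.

⟨r^2⟩ ≈ 4.568 Å^2

The expectation value is the |Ψ|²-weighted average of r^2: ∫ r^2|Ψ|² 4πr² dr.
Recall ∫₀^∞ r^m e^(−r/β) dr = m!·β^(m+1), the ratio of the moment integral to the normalization integral gives ⟨r²⟩ = 3·a^2.
Putting a = 1.234 gives 4.5683.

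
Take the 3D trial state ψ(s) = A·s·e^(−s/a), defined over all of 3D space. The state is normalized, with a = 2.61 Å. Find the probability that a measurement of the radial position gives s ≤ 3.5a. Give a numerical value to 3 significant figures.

P = ∫ |ψ|² 4πs² ds over s ≤ 3.5a.
A² is fixed by ∫₀^∞ 4πs²|ψ|² ds = 1, i.e. A² = (3·π·a^5)^(−1).
Let u = s/a; then A², 4π and the length scale all cancel, so P = ∫_{0}^{3.5} u^4·e^(-2·u) du ÷ ∫_{0}^{∞} u^4·e^(-2·u) du.
Using ∫ u^4·e^(-2·u) du = -(u^4/2 + u^3 + 3·u^2/2 + 3·u/2 + 3/4)·e^(-2·u), the numerator is 3/4 - 4553·e^(-7)/32 and the denominator is 3/4.
Taking the ratio yields P = 0.8270.

P ≈ 0.827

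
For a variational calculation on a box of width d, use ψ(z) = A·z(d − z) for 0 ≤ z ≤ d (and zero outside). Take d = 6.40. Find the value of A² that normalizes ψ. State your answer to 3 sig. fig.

A^2 ≈ 0.00279

Require ∫ |ψ|² dz = 1 over the whole domain.
With ψ = A·z(d − z), the integral evaluates to A²·[d^5/30].
Hence A² = 1/[d^5/30].
With d = 6.40: A² = 0.002794 and A = 0.05286.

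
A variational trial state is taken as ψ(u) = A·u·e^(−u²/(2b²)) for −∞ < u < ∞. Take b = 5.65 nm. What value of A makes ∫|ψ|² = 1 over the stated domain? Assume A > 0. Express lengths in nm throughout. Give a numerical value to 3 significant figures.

A ≈ 0.0791 nm^(-3/2)

We need A² ∫|f|² du = 1, taking the integral from −∞ to ∞.
With ψ = A·u·e^(−u²/(2b²)), the integral evaluates to A²·[√(π)·b^3/2].
Setting this equal to 1 gives A² = 1/(√(π)·b^3/2).
Plugging in b = 5.65 yields A = 0.07910.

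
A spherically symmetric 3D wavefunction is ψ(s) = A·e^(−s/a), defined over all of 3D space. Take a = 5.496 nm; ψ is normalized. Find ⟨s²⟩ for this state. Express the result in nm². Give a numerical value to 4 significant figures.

⟨s^2⟩ ≈ 90.62 nm^2

The expectation value is the |ψ|²-weighted average of s^2: ∫ s^2|ψ|² 4πs² ds.
Using ∫₀^∞ sⁿ e^(−αs) ds = n!/αⁿ⁺¹, evaluating both integrals, ⟨s²⟩ = 3·a^2.
Putting a = 5.496 gives 90.618.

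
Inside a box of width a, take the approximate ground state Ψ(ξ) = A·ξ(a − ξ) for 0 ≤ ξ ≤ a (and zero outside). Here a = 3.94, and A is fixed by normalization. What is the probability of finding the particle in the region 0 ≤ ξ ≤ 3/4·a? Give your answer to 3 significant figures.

P = ∫_{0}^{3/4·a} |Ψ(ξ)|² dξ.
The normalization integral ∫|Ψ|²dξ over the whole domain equals a^5/30·A², and A² cancels in the ratio.
In terms of u = ξ/a (A² and the length scale cancel between numerator and denominator), P = [∫_{0}^{3/4} u^2·(1 - u)^2 du] / [∫_{0}^{1} u^2·(1 - u)^2 du].
With ∫ u^2·(1 - u)^2 du = u^3·(6·u^2 - 15·u + 10)/30 + C, the region integral is 153/5120 and the full one is 1/30.
This works out to P = 459/512.

P ≈ 0.896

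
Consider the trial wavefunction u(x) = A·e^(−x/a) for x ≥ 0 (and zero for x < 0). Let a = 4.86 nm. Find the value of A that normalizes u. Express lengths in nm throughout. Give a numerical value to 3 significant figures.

A ≈ 0.642 nm^(-1/2)

Normalization requires ∫|u|² dx = 1, integrated from 0 to ∞.
With ∫₀^∞ x^0 e^(−αx) dx = 0!/α^1, with u = A·e^(−x/a), the integral evaluates to A²·[a/2].
Plugging in a = 4.86 yields A = 0.6415.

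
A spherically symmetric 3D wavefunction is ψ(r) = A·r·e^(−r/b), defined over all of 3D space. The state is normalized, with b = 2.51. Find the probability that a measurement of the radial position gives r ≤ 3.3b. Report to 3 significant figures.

P ≈ 0.787

P = ∫ |ψ|² 4πr² dr over r ≤ 3.3b.
A² is fixed by ∫₀^∞ 4πr²|ψ|² dr = 1, i.e. A² = (3·π·b^5)^(−1).
Let u = r/b; then A², 4π and the length scale all cancel, so P = ∫_{0}^{3.3} u^4·e^(-2·u) du ÷ ∫_{0}^{∞} u^4·e^(-2·u) du.
An antiderivative of u^4·e^(-2·u) is -(u^4/2 + u^3 + 3·u^2/2 + 3·u/2 + 3/4)·e^(-2·u); evaluating from 0 to 3.3 gives ≈ 0.59047, while the full integral is 3/4.
The region integral divided by the full integral gives P = 0.7873.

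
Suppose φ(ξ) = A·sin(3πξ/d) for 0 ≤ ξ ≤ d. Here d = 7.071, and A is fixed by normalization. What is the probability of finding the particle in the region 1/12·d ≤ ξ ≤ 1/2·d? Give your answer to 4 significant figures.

P = ∫_{1/12·d}^{1/2·d} |φ(ξ)|² dξ.
The normalization integral ∫|φ|²dξ over the whole domain equals d/2·A², and A² cancels in the ratio.
Let u = ξ/d; then A² and the length scale cancel, so P = ∫_{1/12}^{1/2} sin(3·π·u)^2 du ÷ ∫_{0}^{1} sin(3·π·u)^2 du.
An antiderivative of sin(3·π·u)^2 is u/2 - sin(6·π·u)/(12·π); evaluating from 1/12 to 1/2 gives 1/(12·π) + 5/24, while the full integral is 1/2.
This works out to P = (2 + 5·π)/(12·π).

P ≈ 0.4697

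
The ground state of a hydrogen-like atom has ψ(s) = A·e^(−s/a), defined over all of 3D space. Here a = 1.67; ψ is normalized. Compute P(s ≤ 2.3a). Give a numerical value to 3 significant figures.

Integrate the radial probability density 4πs²|ψ|² over s ≤ 2.3a.
A² is fixed by ∫₀^∞ 4πs²|ψ|² ds = 1, i.e. A² = (π·a^3)^(−1).
In terms of u = s/a (A², 4π and the length scale all cancel between numerator and denominator), P = [∫_{0}^{2.3} u^2·e^(-2·u) du] / [∫_{0}^{∞} u^2·e^(-2·u) du].
With ∫ u^2·e^(-2·u) du = -(2·u^2 + 2·u + 1)·e^(-2·u)/4 + C, the region integral is 1/4 - 809·e^(-23/5)/200 and the full one is 1/4.
The region integral divided by the full integral gives P = 0.8374.

P ≈ 0.837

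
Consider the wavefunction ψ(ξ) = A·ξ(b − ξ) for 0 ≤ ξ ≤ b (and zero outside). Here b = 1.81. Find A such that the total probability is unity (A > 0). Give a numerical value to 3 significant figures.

A ≈ 1.24

Require ∫ |ψ|² dξ = 1 over the whole domain.
∫|ψ|² dξ = A²·(b^5/30).
So A² = (b^5/30)^(−1).
Plugging in b = 1.81 yields A = 1.243.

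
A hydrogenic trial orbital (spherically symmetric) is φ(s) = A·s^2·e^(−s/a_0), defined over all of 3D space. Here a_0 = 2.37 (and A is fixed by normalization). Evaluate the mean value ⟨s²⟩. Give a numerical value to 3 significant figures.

By definition ⟨s²⟩ = ∫ s^2 |φ(s)|² 4πs² ds.
Using ∫₀^∞ sⁿ e^(−αs) ds = n!/αⁿ⁺¹, evaluating both integrals, ⟨s²⟩ = 14·a_0^2.
With a_0 = 2.37, ⟨s^2⟩ = 78.64.

⟨s^2⟩ ≈ 78.6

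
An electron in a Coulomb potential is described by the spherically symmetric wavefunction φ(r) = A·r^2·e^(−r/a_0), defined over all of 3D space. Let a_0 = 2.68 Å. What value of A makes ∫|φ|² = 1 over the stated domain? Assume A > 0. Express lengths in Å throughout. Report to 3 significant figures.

Require ∫ |φ|² 4πr² dr = 1 over the whole domain.
The angular integral contributes 4π, leaving ∫₀^∞ r²|φ|² dr.
Recall ∫₀^∞ r^m e^(−r/β) dr = m!·β^(m+1), the integral (without the A² prefactor) comes out to 45·π·a_0^7/2.
With a_0 = 2.68: A² = 0.00001425 and A = 0.003775.

A ≈ 0.00377 Å^(-7/2)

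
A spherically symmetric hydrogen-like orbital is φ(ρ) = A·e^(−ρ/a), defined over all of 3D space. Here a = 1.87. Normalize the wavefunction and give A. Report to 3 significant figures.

A ≈ 0.221

Normalization requires ∫|φ|² 4πρ² dρ = 1, integrated from 0 to ∞.
Recall ∫₀^∞ ρ^m e^(−ρ/β) dρ = m!·β^(m+1), the integral (without the A² prefactor) comes out to π·a^3.
Hence A² = 1/[π·a^3].
Plugging in a = 1.87 yields A = 0.2206.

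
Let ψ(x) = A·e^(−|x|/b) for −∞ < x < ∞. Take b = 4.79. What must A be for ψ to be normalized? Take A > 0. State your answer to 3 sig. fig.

Normalization requires ∫|ψ|² dx = 1, integrated from −∞ to ∞.
With ψ = A·e^(−|x|/b), the integral evaluates to A²·[b].
Setting this equal to 1 gives A² = 1/(b).
Substituting b = 4.79 gives A² = 0.2088, so A = 0.4569.

A ≈ 0.457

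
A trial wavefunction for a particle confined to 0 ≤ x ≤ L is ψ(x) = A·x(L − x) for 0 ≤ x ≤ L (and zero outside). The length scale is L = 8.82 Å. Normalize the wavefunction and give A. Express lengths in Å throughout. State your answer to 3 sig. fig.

We need A² ∫|f|² dx = 1, taking the integral from 0 to L.
Expanding the polynomial and integrating term by term, carrying out the integral gives A² · L^5/30.
So A² = (L^5/30)^(−1).
Plugging in L = 8.82 yields A = 0.02371.

A ≈ 0.0237 Å^(-5/2)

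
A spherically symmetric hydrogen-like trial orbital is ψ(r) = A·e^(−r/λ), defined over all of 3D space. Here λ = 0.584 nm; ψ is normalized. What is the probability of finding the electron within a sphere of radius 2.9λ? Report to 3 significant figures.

With dV = 4πr²dr, the probability is ∫|ψ|² dV over r ≤ 2.9λ.
Normalization gives A² = 1/(π·λ^3).
In terms of u = r/λ (A², 4π and the length scale all cancel between numerator and denominator), P = [∫_{0}^{2.9} u^2·e^(-2·u) du] / [∫_{0}^{∞} u^2·e^(-2·u) du].
With ∫ u^2·e^(-2·u) du = -(2·u^2 + 2·u + 1)·e^(-2·u)/4 + C, the region integral is 1/4 - 1181·e^(-29/5)/200 and the full one is 1/4.
This evaluates to P = 0.9285.

P ≈ 0.928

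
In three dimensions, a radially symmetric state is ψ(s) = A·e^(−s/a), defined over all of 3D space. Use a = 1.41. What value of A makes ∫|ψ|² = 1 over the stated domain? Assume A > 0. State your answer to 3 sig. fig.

A ≈ 0.337

Require ∫ |ψ|² 4πs² ds = 1 over the whole domain.
With ∫₀^∞ s^2 e^(−αs) ds = 2!/α^3, with ψ = A·e^(−s/a), the integral evaluates to A²·[π·a^3].
Setting this equal to 1 gives A² = 1/(π·a^3).
With a = 1.41: A² = 0.1136 and A = 0.3370.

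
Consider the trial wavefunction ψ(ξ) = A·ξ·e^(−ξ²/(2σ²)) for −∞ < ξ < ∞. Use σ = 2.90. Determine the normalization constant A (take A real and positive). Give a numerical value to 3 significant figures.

A ≈ 0.215

We need A² ∫|f|² dξ = 1, taking the integral from −∞ to ∞.
Differentiating ∫e^(−αξ²) dξ = √(π/α) under α to get the higher moments, the integral (without the A² prefactor) comes out to √(π)·σ^3/2.
Plugging in σ = 2.90 yields A = 0.2151.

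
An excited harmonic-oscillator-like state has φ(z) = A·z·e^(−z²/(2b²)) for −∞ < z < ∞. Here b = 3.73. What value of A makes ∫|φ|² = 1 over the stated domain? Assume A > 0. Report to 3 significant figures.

The normalization condition is ∫|φ|² dz = 1 from −∞ to ∞.
∫|φ|² dz = A²·(√(π)·b^3/2).
Hence A² = 1/[√(π)·b^3/2].
Substituting b = 3.73 gives A² = 0.02174, so A = 0.1475.

A ≈ 0.147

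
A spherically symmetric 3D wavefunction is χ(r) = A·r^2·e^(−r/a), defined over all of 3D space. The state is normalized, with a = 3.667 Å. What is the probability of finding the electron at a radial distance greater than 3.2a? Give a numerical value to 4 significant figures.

Integrate the radial probability density 4πr²|χ|² over r > 3.2a.
The full normalization integral is A²·[45·π·a^7/2] = 1, fixing A².
Let u = r/a; then A², 4π and the length scale all cancel, so P = ∫_{3.2}^{∞} u^6·e^(-2·u) du ÷ ∫_{0}^{∞} u^6·e^(-2·u) du.
An antiderivative of u^6·e^(-2·u) is -(4·u^6 + 12·u^5 + 30·u^4 + 60·u^3 + 90·u^2 + 90·u + 45)·e^(-2·u)/8; evaluating from 3.2 to ∞ gives ≈ 3.05060, while the full integral is 45/8.
Taking the ratio yields P = 0.54233.

P ≈ 0.5423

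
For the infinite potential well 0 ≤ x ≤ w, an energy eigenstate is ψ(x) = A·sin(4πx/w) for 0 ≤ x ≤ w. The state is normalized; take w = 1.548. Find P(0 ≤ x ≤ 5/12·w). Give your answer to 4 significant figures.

P ≈ 0.4511

P = ∫_{0}^{5/12·w} |ψ(x)|² dx.
With A² fixed by ∫|ψ|² = 1, i.e. A² = (w/2)^(−1), substitute and integrate.
Let u = x/w; then A² and the length scale cancel, so P = ∫_{0}^{5/12} sin(4·π·u)^2 du ÷ ∫_{0}^{1} sin(4·π·u)^2 du.
An antiderivative of sin(4·π·u)^2 is u/2 - sin(4·π·u)·cos(4·π·u)/(8·π); evaluating from 0 to 5/12 gives √(3)/(32·π) + 5/24, while the full integral is 1/2.
The result is P = √(3)/(16·π) + 5/12.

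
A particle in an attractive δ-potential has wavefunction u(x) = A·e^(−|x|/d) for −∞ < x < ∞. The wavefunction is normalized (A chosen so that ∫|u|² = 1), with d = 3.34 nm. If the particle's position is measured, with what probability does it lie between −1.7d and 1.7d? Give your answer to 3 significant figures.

P = ∫_{−1.7d}^{1.7d} |u(x)|² dx.
The normalization integral ∫|u|²dx over the whole domain equals d·A², and A² cancels in the ratio.
Both integrals are even about x = 0, so only the x ≥ 0 halves are needed (the factors of 2 cancel). In terms of t = x/d (A² and the length scale cancel between numerator and denominator), P = [∫_{0}^{1.7} e^(-2·t) dt] / [∫_{0}^{∞} e^(-2·t) dt].
An antiderivative of e^(-2·t) is -e^(-2·t)/2; evaluating from 0 to 1.7 gives 1/2 - e^(-17/5)/2, while the full integral is 1/2.
This works out to P = 0.9666.

P ≈ 0.967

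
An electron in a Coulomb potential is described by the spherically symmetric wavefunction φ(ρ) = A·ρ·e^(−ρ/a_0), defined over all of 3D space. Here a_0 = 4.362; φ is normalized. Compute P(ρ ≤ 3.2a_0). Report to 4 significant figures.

P ≈ 0.7649

P = ∫ |φ|² 4πρ² dρ over ρ ≤ 3.2a_0.
Normalization gives A² = 1/(3·π·a_0^5).
Substituting u = ρ/a_0, A², 4π and the length scale all cancel in the ratio: P = ∫_{0}^{3.2} u^4·e^(-2·u) du / ∫_{0}^{∞} u^4·e^(-2·u) du.
Using ∫ u^4·e^(-2·u) du = -(u^4/2 + u^3 + 3·u^2/2 + 3·u/2 + 3/4)·e^(-2·u), the numerator is ≈ 0.573697 and the denominator is 3/4.
This evaluates to P = 0.76493.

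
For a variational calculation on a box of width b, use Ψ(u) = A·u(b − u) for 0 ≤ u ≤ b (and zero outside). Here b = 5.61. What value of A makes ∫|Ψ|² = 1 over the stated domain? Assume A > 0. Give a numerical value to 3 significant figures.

The normalization condition is ∫|Ψ|² du = 1 from 0 to b.
With Ψ = A·u(b − u), the integral evaluates to A²·[b^5/30].
Hence A² = 1/[b^5/30].
Plugging in b = 5.61 yields A = 0.07348.

A ≈ 0.0735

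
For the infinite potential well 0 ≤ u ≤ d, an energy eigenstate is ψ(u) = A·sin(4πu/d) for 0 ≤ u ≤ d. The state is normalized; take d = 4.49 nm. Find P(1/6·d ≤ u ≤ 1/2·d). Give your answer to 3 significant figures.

|ψ|² is the probability density, so P = ∫_{1/6·d}^{1/2·d} |ψ|² du.
The normalization integral ∫|ψ|²du over the whole domain equals d/2·A², and A² cancels in the ratio.
In terms of t = u/d (A² and the length scale cancel between numerator and denominator), P = [∫_{1/6}^{1/2} sin(4·π·t)^2 dt] / [∫_{0}^{1} sin(4·π·t)^2 dt].
With ∫ sin(4·π·t)^2 dt = t/2 - sin(4·π·t)·cos(4·π·t)/(8·π) + C, the region integral is -√(3)/(32·π) + 1/6 and the full one is 1/2.
The result is P = (-√(3)/16 + π/3)/π.

P ≈ 0.299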